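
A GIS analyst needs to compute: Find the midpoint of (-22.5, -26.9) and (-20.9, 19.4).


M = (((-22.5)+(-20.9))/2, ((-26.9)+19.4)/2)
= (-21.7, -3.75)

(-21.7, -3.75)


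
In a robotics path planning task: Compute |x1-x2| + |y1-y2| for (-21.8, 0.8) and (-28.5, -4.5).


|(-21.8)-(-28.5)| + |0.8-(-4.5)| = 6.7 + 5.3 = 12

12


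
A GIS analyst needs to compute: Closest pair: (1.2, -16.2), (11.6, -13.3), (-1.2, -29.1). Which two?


d(P0,P1) = 10.7968, d(P0,P2) = 13.1214, d(P1,P2) = 20.3342
Closest: P0 and P1

Closest pair: (1.2, -16.2) and (11.6, -13.3), distance = 10.7968


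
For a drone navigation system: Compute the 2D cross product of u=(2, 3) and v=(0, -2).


u x v = u_x*v_y - u_y*v_x = 2*(-2) - 3*0
= (-4) - 0 = -4

-4


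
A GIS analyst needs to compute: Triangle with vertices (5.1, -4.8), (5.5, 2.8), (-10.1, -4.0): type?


Side lengths squared: AB^2=57.92, BC^2=289.6, CA^2=231.68
Sorted: [57.92, 231.68, 289.6]
By sides: Scalene, By angles: Right

Scalene, Right


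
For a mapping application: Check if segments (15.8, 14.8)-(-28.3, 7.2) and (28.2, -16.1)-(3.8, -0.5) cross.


Cross products: d1=-560.52, d2=312.88, d3=1456.93, d4=583.53
d1*d2 < 0 and d3*d4 < 0? no

No, they don't intersect


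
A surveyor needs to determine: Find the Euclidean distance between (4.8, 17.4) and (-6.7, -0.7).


dx=-11.5, dy=-18.1
d^2 = (-11.5)^2 + (-18.1)^2 = 459.86
d = sqrt(459.86) = 21.4443

21.4443


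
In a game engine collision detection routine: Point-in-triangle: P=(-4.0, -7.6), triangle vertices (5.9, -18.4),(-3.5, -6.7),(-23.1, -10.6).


Cross products: AB x AP = 14.31, BC x BP = 15.69, CA x CP = 235.98
All same sign? yes

Yes, inside


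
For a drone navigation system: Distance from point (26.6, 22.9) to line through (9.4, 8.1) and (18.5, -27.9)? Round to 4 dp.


|cross product| = 753.88
|line direction| = sqrt(1378.81) = 37.1323
Distance = 753.88/sqrt(1378.81) = 20.3025

20.3025


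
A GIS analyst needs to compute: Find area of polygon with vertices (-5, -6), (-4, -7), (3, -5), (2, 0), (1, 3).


Shoelace sum: ((-5)*(-7) - (-4)*(-6)) + ((-4)*(-5) - 3*(-7)) + (3*0 - 2*(-5)) + (2*3 - 1*0) + (1*(-6) - (-5)*3)
= 77
Area = |77|/2 = 38.5

38.5


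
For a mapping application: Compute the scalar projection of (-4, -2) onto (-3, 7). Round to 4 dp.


u.v = -2, |v| = sqrt(58) = 7.6158
Scalar projection = u.v / |v| = -2 / sqrt(58) = -0.2626

-0.2626


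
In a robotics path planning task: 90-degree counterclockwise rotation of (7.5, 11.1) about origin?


90° CCW: (x,y) -> (-y, x)
(7.5,11.1) -> (-11.1, 7.5)

(-11.1, 7.5)


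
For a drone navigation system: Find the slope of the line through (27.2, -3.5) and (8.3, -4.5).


slope = (y2-y1)/(x2-x1) = ((-4.5)-(-3.5))/(8.3-27.2) = (-1)/(-18.9) = 0.0529

0.0529


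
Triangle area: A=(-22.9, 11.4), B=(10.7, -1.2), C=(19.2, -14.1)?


Area = |x_A(y_B-y_C) + x_B(y_C-y_A) + x_C(y_A-y_B)|/2
= |(-295.41) + (-272.85) + 241.92|/2
= 326.34/2 = 163.17

163.17


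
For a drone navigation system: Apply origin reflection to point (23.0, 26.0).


Reflection over origin: (x,y) -> (-x,-y)
(23, 26) -> (-23, -26)

(-23, -26)


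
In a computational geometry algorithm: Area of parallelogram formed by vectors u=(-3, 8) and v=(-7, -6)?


|u x v| = |(-3)*(-6) - 8*(-7)|
= |18 - (-56)| = 74

74


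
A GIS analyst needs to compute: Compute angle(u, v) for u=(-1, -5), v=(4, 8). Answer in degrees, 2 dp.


u.v = -44, |u| = sqrt(26) = 5.099, |v| = sqrt(80) = 8.9443
cos(theta) = u.v/(|u||v|) = -44/sqrt(2080) = -0.964764
theta = acos(-0.964764) = 164.74 degrees

164.74 degrees


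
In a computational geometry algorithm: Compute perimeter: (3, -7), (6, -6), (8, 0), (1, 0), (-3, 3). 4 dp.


Sides: (3, -7)->(6, -6): sqrt(10) = 3.162278, (6, -6)->(8, 0): sqrt(40) = 6.324555, (8, 0)->(1, 0): sqrt(49) = 7, (1, 0)->(-3, 3): sqrt(25) = 5, (-3, 3)->(3, -7): sqrt(136) = 11.661904
Sum = 33.148737
Perimeter = 33.1487

33.1487


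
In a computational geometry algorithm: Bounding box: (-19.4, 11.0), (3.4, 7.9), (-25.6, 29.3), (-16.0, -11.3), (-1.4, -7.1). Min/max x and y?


x range: [-25.6, 3.4]
y range: [-11.3, 29.3]
Bounding box: (-25.6,-11.3) to (3.4,29.3)

(-25.6,-11.3) to (3.4,29.3)


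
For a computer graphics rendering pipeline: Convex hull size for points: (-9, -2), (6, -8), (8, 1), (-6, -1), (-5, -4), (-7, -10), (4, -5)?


Convex hull vertices (CCW): (-9, -2), (-7, -10), (6, -8), (8, 1), (-6, -1)
Count = 5

5


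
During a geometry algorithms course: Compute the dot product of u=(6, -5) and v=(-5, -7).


u . v = u_x*v_x + u_y*v_y = 6*(-5) + (-5)*(-7)
= (-30) + 35 = 5

5


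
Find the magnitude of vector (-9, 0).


|u| = sqrt((-9)^2 + 0^2) = sqrt(81) = 9

9


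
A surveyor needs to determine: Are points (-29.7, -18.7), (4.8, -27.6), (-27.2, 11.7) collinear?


Cross product: (4.8-(-29.7))*(11.7-(-18.7)) - ((-27.6)-(-18.7))*((-27.2)-(-29.7))
= 1071.05

No, not collinear


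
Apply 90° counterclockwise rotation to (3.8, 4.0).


90° CCW: (x,y) -> (-y, x)
(3.8,4) -> (-4, 3.8)

(-4, 3.8)


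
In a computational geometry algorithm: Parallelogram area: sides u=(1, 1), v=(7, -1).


|u x v| = |1*(-1) - 1*7|
= |(-1) - 7| = 8

8


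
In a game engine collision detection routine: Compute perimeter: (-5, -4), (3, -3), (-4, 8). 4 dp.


Sides: (-5, -4)->(3, -3): sqrt(65) = 8.062258, (3, -3)->(-4, 8): sqrt(170) = 13.038405, (-4, 8)->(-5, -4): sqrt(145) = 12.041595
Sum = 33.142258
Perimeter = 33.1423

33.1423


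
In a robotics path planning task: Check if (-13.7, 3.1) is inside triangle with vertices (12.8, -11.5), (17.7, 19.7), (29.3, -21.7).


Cross products: AB x AP = 898.34, BC x BP = -1492.52, CA x CP = 29.4
All same sign? no

No, outside


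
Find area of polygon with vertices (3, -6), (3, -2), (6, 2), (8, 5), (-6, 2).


Shoelace sum: (3*(-2) - 3*(-6)) + (3*2 - 6*(-2)) + (6*5 - 8*2) + (8*2 - (-6)*5) + ((-6)*(-6) - 3*2)
= 120
Area = |120|/2 = 60

60


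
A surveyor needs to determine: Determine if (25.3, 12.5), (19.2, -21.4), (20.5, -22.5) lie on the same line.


Cross product: (19.2-25.3)*((-22.5)-12.5) - ((-21.4)-12.5)*(20.5-25.3)
= 50.78

No, not collinear


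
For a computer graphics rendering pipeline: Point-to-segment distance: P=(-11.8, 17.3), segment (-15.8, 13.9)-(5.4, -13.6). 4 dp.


Project P onto AB: t = 0 (clamped to [0,1])
Closest point on segment: (-15.8, 13.9)
Distance: 5.2498

5.2498


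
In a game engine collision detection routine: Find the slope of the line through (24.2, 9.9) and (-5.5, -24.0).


slope = (y2-y1)/(x2-x1) = ((-24)-9.9)/((-5.5)-24.2) = (-33.9)/(-29.7) = 1.1414

1.1414


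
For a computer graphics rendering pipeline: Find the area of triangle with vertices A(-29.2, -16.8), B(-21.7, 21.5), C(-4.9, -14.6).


Area = |x_A(y_B-y_C) + x_B(y_C-y_A) + x_C(y_A-y_B)|/2
= |(-1054.12) + (-47.74) + 187.67|/2
= 914.19/2 = 457.095

457.095


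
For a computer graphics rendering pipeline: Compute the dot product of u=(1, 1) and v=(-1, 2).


u . v = u_x*v_x + u_y*v_y = 1*(-1) + 1*2
= (-1) + 2 = 1

1


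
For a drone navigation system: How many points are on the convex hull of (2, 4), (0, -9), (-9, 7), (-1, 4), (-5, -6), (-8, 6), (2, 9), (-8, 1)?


Convex hull vertices (CCW): (-9, 7), (-8, 1), (-5, -6), (0, -9), (2, 4), (2, 9)
Count = 6

6


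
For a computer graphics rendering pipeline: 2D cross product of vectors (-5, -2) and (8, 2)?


u x v = u_x*v_y - u_y*v_x = (-5)*2 - (-2)*8
= (-10) - (-16) = 6

6


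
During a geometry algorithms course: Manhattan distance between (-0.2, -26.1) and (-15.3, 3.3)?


|(-0.2)-(-15.3)| + |(-26.1)-3.3| = 15.1 + 29.4 = 44.5

44.5


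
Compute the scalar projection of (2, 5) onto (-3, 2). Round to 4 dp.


u.v = 4, |v| = sqrt(13) = 3.6056
Scalar projection = u.v / |v| = 4 / sqrt(13) = 1.1094

1.1094


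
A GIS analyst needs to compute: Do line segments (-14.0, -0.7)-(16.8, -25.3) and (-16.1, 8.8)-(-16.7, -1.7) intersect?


Cross products: d1=27.75, d2=365.91, d3=240.94, d4=-97.22
d1*d2 < 0 and d3*d4 < 0? no

No, they don't intersect


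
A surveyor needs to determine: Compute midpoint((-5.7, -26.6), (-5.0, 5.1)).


M = (((-5.7)+(-5))/2, ((-26.6)+5.1)/2)
= (-5.35, -10.75)

(-5.35, -10.75)


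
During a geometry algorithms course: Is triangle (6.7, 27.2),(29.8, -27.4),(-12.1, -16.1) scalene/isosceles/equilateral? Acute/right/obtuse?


Side lengths squared: AB^2=3514.77, BC^2=1883.3, CA^2=2228.33
Sorted: [1883.3, 2228.33, 3514.77]
By sides: Scalene, By angles: Acute

Scalene, Acute


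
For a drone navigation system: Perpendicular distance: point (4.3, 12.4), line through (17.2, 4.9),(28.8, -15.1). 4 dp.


|cross product| = 171
|line direction| = sqrt(534.56) = 23.1206
Distance = 171/sqrt(534.56) = 7.396

7.396


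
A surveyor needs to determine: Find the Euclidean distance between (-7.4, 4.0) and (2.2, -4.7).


dx=9.6, dy=-8.7
d^2 = 9.6^2 + (-8.7)^2 = 167.85
d = sqrt(167.85) = 12.9557

12.9557


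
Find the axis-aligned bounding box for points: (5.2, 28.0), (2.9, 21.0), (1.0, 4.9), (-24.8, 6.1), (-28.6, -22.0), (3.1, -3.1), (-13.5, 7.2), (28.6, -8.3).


x range: [-28.6, 28.6]
y range: [-22, 28]
Bounding box: (-28.6,-22) to (28.6,28)

(-28.6,-22) to (28.6,28)


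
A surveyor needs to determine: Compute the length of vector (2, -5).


|u| = sqrt(2^2 + (-5)^2) = sqrt(29) = 5.3852

5.3852


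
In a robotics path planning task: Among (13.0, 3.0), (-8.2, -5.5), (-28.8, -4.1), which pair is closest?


d(P0,P1) = 22.8405, d(P0,P2) = 42.3987, d(P1,P2) = 20.6475
Closest: P1 and P2

Closest pair: (-8.2, -5.5) and (-28.8, -4.1), distance = 20.6475


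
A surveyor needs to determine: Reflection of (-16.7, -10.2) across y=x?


Reflection over y=x: (x,y) -> (y,x)
(-16.7, -10.2) -> (-10.2, -16.7)

(-10.2, -16.7)


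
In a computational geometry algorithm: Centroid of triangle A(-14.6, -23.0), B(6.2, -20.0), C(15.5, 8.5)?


Centroid = ((x_A+x_B+x_C)/3, (y_A+y_B+y_C)/3)
= (((-14.6)+6.2+15.5)/3, ((-23)+(-20)+8.5)/3)
= (2.3667, -11.5)

(2.3667, -11.5)


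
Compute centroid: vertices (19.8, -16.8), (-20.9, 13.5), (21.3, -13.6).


Centroid = ((x_A+x_B+x_C)/3, (y_A+y_B+y_C)/3)
= ((19.8+(-20.9)+21.3)/3, ((-16.8)+13.5+(-13.6))/3)
= (6.7333, -5.6333)

(6.7333, -5.6333)


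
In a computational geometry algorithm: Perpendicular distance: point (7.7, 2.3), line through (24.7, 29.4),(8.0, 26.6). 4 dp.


|cross product| = 404.97
|line direction| = sqrt(286.73) = 16.9331
Distance = 404.97/sqrt(286.73) = 23.9159

23.9159


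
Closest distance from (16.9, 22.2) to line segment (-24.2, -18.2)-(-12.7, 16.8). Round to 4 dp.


Project P onto AB: t = 1 (clamped to [0,1])
Closest point on segment: (-12.7, 16.8)
Distance: 30.0885

30.0885


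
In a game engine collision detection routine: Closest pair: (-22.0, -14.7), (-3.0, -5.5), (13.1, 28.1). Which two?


d(P0,P1) = 21.1102, d(P0,P2) = 55.3521, d(P1,P2) = 37.2582
Closest: P0 and P1

Closest pair: (-22.0, -14.7) and (-3.0, -5.5), distance = 21.1102


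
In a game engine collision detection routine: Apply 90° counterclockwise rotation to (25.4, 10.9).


90° CCW: (x,y) -> (-y, x)
(25.4,10.9) -> (-10.9, 25.4)

(-10.9, 25.4)


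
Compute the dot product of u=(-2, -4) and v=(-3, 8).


u . v = u_x*v_x + u_y*v_y = (-2)*(-3) + (-4)*8
= 6 + (-32) = -26

-26


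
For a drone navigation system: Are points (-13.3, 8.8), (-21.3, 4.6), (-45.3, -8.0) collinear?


Cross product: ((-21.3)-(-13.3))*((-8)-8.8) - (4.6-8.8)*((-45.3)-(-13.3))
= 0

Yes, collinear


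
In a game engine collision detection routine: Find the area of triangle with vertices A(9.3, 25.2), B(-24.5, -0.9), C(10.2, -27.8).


Area = |x_A(y_B-y_C) + x_B(y_C-y_A) + x_C(y_A-y_B)|/2
= |250.17 + 1298.5 + 266.22|/2
= 1814.89/2 = 907.445

907.445


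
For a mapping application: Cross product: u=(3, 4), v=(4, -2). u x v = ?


u x v = u_x*v_y - u_y*v_x = 3*(-2) - 4*4
= (-6) - 16 = -22

-22


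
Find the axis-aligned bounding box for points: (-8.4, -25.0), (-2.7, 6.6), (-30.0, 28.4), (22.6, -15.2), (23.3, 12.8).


x range: [-30, 23.3]
y range: [-25, 28.4]
Bounding box: (-30,-25) to (23.3,28.4)

(-30,-25) to (23.3,28.4)


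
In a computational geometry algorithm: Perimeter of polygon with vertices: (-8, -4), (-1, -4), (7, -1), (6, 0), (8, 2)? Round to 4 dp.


Sides: (-8, -4)->(-1, -4): sqrt(49) = 7, (-1, -4)->(7, -1): sqrt(73) = 8.544004, (7, -1)->(6, 0): sqrt(2) = 1.414214, (6, 0)->(8, 2): sqrt(8) = 2.828427, (8, 2)->(-8, -4): sqrt(292) = 17.088007
Sum = 36.874652
Perimeter = 36.8747

36.8747


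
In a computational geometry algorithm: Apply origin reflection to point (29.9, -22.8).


Reflection over origin: (x,y) -> (-x,-y)
(29.9, -22.8) -> (-29.9, 22.8)

(-29.9, 22.8)


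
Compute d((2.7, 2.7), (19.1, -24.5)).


dx=16.4, dy=-27.2
d^2 = 16.4^2 + (-27.2)^2 = 1008.8
d = sqrt(1008.8) = 31.7616

31.7616


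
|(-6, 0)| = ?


|u| = sqrt((-6)^2 + 0^2) = sqrt(36) = 6

6


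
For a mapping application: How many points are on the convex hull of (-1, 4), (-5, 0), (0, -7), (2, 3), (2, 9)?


Convex hull vertices (CCW): (-5, 0), (0, -7), (2, 3), (2, 9)
Count = 4

4


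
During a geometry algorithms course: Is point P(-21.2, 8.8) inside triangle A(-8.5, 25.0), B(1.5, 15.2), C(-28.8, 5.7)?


Cross products: AB x AP = -286.46, BC x BP = -21.73, CA x CP = -83.75
All same sign? yes

Yes, inside


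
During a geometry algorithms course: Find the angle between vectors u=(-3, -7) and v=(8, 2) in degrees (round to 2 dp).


u.v = -38, |u| = sqrt(58) = 7.6158, |v| = sqrt(68) = 8.2462
cos(theta) = u.v/(|u||v|) = -38/sqrt(3944) = -0.605083
theta = acos(-0.605083) = 127.23 degrees

127.23 degrees


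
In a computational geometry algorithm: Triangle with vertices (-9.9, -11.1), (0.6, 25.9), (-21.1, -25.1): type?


Side lengths squared: AB^2=1479.25, BC^2=3071.89, CA^2=321.44
Sorted: [321.44, 1479.25, 3071.89]
By sides: Scalene, By angles: Obtuse

Scalene, Obtuse


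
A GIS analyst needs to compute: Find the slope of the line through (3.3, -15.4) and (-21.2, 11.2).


slope = (y2-y1)/(x2-x1) = (11.2-(-15.4))/((-21.2)-3.3) = 26.6/(-24.5) = -1.0857

-1.0857


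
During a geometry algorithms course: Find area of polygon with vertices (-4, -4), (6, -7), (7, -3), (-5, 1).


Shoelace sum: ((-4)*(-7) - 6*(-4)) + (6*(-3) - 7*(-7)) + (7*1 - (-5)*(-3)) + ((-5)*(-4) - (-4)*1)
= 99
Area = |99|/2 = 49.5

49.5


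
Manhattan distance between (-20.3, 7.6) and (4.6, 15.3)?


|(-20.3)-4.6| + |7.6-15.3| = 24.9 + 7.7 = 32.6

32.6


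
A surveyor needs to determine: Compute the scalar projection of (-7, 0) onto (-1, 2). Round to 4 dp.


u.v = 7, |v| = sqrt(5) = 2.2361
Scalar projection = u.v / |v| = 7 / sqrt(5) = 3.1305

3.1305


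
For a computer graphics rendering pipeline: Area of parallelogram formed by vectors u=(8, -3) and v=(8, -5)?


|u x v| = |8*(-5) - (-3)*8|
= |(-40) - (-24)| = 16

16


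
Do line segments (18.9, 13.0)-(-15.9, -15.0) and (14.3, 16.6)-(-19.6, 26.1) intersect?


Cross products: d1=78.34, d2=1358.14, d3=-254.08, d4=-1533.88
d1*d2 < 0 and d3*d4 < 0? no

No, they don't intersect


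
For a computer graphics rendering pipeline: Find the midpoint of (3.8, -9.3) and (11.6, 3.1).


M = ((3.8+11.6)/2, ((-9.3)+3.1)/2)
= (7.7, -3.1)

(7.7, -3.1)


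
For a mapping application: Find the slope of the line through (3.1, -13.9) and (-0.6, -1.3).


slope = (y2-y1)/(x2-x1) = ((-1.3)-(-13.9))/((-0.6)-3.1) = 12.6/(-3.7) = -3.4054

-3.4054


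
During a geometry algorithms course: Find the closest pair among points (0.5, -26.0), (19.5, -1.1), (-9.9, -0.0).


d(P0,P1) = 31.3211, d(P0,P2) = 28.0029, d(P1,P2) = 29.4206
Closest: P0 and P2

Closest pair: (0.5, -26.0) and (-9.9, -0.0), distance = 28.0029


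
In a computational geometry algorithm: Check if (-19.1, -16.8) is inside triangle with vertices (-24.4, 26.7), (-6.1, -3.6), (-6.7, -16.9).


Cross products: AB x AP = -635.46, BC x BP = -164.98, CA x CP = 538.87
All same sign? no

No, outside


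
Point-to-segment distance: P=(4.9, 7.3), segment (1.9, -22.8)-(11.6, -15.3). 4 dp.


Project P onto AB: t = 1 (clamped to [0,1])
Closest point on segment: (11.6, -15.3)
Distance: 23.5722

23.5722


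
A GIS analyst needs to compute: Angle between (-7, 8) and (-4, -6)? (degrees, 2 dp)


u.v = -20, |u| = sqrt(113) = 10.6301, |v| = sqrt(52) = 7.2111
cos(theta) = u.v/(|u||v|) = -20/sqrt(5876) = -0.260909
theta = acos(-0.260909) = 105.12 degrees

105.12 degrees


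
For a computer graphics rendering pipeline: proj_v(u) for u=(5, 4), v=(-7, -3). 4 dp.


u.v = -47, |v| = sqrt(58) = 7.6158
Scalar projection = u.v / |v| = -47 / sqrt(58) = -6.1714

-6.1714


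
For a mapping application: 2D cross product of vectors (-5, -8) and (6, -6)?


u x v = u_x*v_y - u_y*v_x = (-5)*(-6) - (-8)*6
= 30 - (-48) = 78

78


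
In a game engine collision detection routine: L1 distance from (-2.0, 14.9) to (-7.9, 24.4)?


|(-2)-(-7.9)| + |14.9-24.4| = 5.9 + 9.5 = 15.4

15.4


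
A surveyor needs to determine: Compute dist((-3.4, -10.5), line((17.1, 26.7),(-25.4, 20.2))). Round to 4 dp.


|cross product| = 1447.75
|line direction| = sqrt(1848.5) = 42.9942
Distance = 1447.75/sqrt(1848.5) = 33.6732

33.6732


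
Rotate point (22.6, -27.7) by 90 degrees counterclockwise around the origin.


90° CCW: (x,y) -> (-y, x)
(22.6,-27.7) -> (27.7, 22.6)

(27.7, 22.6)


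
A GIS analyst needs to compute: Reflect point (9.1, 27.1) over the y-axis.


Reflection over y-axis: (x,y) -> (-x,y)
(9.1, 27.1) -> (-9.1, 27.1)

(-9.1, 27.1)


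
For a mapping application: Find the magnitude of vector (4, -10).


|u| = sqrt(4^2 + (-10)^2) = sqrt(116) = 10.7703

10.7703


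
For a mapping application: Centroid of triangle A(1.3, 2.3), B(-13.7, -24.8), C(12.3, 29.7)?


Centroid = ((x_A+x_B+x_C)/3, (y_A+y_B+y_C)/3)
= ((1.3+(-13.7)+12.3)/3, (2.3+(-24.8)+29.7)/3)
= (-0.0333, 2.4)

(-0.0333, 2.4)


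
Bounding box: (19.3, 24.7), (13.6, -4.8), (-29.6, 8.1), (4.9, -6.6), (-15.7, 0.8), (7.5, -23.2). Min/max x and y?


x range: [-29.6, 19.3]
y range: [-23.2, 24.7]
Bounding box: (-29.6,-23.2) to (19.3,24.7)

(-29.6,-23.2) to (19.3,24.7)


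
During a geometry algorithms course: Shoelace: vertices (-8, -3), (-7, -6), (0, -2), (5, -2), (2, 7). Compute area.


Shoelace sum: ((-8)*(-6) - (-7)*(-3)) + ((-7)*(-2) - 0*(-6)) + (0*(-2) - 5*(-2)) + (5*7 - 2*(-2)) + (2*(-3) - (-8)*7)
= 140
Area = |140|/2 = 70

70


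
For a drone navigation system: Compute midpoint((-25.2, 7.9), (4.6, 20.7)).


M = (((-25.2)+4.6)/2, (7.9+20.7)/2)
= (-10.3, 14.3)

(-10.3, 14.3)


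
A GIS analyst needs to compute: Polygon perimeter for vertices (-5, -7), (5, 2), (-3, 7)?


Sides: (-5, -7)->(5, 2): sqrt(181) = 13.453624, (5, 2)->(-3, 7): sqrt(89) = 9.433981, (-3, 7)->(-5, -7): sqrt(200) = 14.142136
Sum = 37.029741
Perimeter = 37.0297

37.0297


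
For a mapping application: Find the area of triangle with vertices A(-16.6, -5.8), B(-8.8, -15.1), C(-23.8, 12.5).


Area = |x_A(y_B-y_C) + x_B(y_C-y_A) + x_C(y_A-y_B)|/2
= |458.16 + (-161.04) + (-221.34)|/2
= 75.78/2 = 37.89

37.89


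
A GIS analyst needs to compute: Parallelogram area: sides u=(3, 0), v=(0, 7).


|u x v| = |3*7 - 0*0|
= |21 - 0| = 21

21


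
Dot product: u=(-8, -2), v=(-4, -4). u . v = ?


u . v = u_x*v_x + u_y*v_y = (-8)*(-4) + (-2)*(-4)
= 32 + 8 = 40

40


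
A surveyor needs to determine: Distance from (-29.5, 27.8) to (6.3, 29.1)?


dx=35.8, dy=1.3
d^2 = 35.8^2 + 1.3^2 = 1283.33
d = sqrt(1283.33) = 35.8236

35.8236


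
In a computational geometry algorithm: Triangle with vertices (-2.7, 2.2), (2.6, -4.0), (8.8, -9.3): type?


Side lengths squared: AB^2=66.53, BC^2=66.53, CA^2=264.5
Sorted: [66.53, 66.53, 264.5]
By sides: Isosceles, By angles: Obtuse

Isosceles, Obtuse


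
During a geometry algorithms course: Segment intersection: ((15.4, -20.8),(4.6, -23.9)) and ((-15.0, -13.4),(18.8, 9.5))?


Cross products: d1=-946.28, d2=-803.74, d3=-174.16, d4=-316.7
d1*d2 < 0 and d3*d4 < 0? no

No, they don't intersect


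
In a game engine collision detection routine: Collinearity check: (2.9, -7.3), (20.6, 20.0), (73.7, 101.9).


Cross product: (20.6-2.9)*(101.9-(-7.3)) - (20-(-7.3))*(73.7-2.9)
= 0

Yes, collinear


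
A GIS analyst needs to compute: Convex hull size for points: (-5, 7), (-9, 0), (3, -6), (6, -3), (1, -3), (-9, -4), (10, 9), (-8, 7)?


Convex hull vertices (CCW): (-9, -4), (3, -6), (6, -3), (10, 9), (-8, 7), (-9, 0)
Count = 6

6


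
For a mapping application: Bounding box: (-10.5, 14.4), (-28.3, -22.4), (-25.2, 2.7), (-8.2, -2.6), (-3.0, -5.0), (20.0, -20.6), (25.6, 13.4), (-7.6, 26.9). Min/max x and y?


x range: [-28.3, 25.6]
y range: [-22.4, 26.9]
Bounding box: (-28.3,-22.4) to (25.6,26.9)

(-28.3,-22.4) to (25.6,26.9)


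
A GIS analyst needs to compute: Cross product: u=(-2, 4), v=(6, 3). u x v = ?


u x v = u_x*v_y - u_y*v_x = (-2)*3 - 4*6
= (-6) - 24 = -30

-30


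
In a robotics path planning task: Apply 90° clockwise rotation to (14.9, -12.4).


90° CW: (x,y) -> (y, -x)
(14.9,-12.4) -> (-12.4, -14.9)

(-12.4, -14.9)


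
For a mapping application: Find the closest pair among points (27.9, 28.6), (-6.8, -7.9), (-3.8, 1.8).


d(P0,P1) = 50.3621, d(P0,P2) = 41.5106, d(P1,P2) = 10.1533
Closest: P1 and P2

Closest pair: (-6.8, -7.9) and (-3.8, 1.8), distance = 10.1533


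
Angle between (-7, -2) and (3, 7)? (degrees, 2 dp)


u.v = -35, |u| = sqrt(53) = 7.2801, |v| = sqrt(58) = 7.6158
cos(theta) = u.v/(|u||v|) = -35/sqrt(3074) = -0.631271
theta = acos(-0.631271) = 129.14 degrees

129.14 degrees


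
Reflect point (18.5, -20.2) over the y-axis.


Reflection over y-axis: (x,y) -> (-x,y)
(18.5, -20.2) -> (-18.5, -20.2)

(-18.5, -20.2)


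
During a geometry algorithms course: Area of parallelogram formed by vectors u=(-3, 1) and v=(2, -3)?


|u x v| = |(-3)*(-3) - 1*2|
= |9 - 2| = 7

7


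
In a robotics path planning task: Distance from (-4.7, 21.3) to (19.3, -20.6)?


dx=24, dy=-41.9
d^2 = 24^2 + (-41.9)^2 = 2331.61
d = sqrt(2331.61) = 48.2867

48.2867


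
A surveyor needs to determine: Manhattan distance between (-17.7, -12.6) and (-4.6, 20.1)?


|(-17.7)-(-4.6)| + |(-12.6)-20.1| = 13.1 + 32.7 = 45.8

45.8


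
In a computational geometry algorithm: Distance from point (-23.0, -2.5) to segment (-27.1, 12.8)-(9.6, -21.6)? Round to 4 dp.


Project P onto AB: t = 0.2675 (clamped to [0,1])
Closest point on segment: (-17.2835, 3.5987)
Distance: 8.359

8.359


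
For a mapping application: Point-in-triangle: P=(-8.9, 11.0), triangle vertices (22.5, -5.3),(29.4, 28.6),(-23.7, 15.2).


Cross products: AB x AP = 1176.93, BC x BP = 421.34, CA x CP = 109.36
All same sign? yes

Yes, inside


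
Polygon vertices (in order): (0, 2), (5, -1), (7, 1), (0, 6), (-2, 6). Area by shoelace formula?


Shoelace sum: (0*(-1) - 5*2) + (5*1 - 7*(-1)) + (7*6 - 0*1) + (0*6 - (-2)*6) + ((-2)*2 - 0*6)
= 52
Area = |52|/2 = 26

26


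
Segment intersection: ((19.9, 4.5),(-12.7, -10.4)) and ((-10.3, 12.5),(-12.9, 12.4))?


Cross products: d1=23.82, d2=59.3, d3=-710.78, d4=-746.26
d1*d2 < 0 and d3*d4 < 0? no

No, they don't intersect


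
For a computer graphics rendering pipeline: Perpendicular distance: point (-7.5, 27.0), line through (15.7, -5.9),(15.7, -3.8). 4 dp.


|cross product| = 48.72
|line direction| = sqrt(4.41) = 2.1
Distance = 48.72/sqrt(4.41) = 23.2

23.2


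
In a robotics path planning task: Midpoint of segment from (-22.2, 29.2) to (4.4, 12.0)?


M = (((-22.2)+4.4)/2, (29.2+12)/2)
= (-8.9, 20.6)

(-8.9, 20.6)


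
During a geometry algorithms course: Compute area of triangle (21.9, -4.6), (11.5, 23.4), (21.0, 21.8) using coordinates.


Area = |x_A(y_B-y_C) + x_B(y_C-y_A) + x_C(y_A-y_B)|/2
= |35.04 + 303.6 + (-588)|/2
= 249.36/2 = 124.68

124.68


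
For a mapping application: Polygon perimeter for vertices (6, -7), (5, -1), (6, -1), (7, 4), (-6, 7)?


Sides: (6, -7)->(5, -1): sqrt(37) = 6.082763, (5, -1)->(6, -1): sqrt(1) = 1, (6, -1)->(7, 4): sqrt(26) = 5.09902, (7, 4)->(-6, 7): sqrt(178) = 13.341664, (-6, 7)->(6, -7): sqrt(340) = 18.439089
Sum = 43.962536
Perimeter = 43.9625

43.9625


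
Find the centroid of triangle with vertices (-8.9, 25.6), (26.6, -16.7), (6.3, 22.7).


Centroid = ((x_A+x_B+x_C)/3, (y_A+y_B+y_C)/3)
= (((-8.9)+26.6+6.3)/3, (25.6+(-16.7)+22.7)/3)
= (8, 10.5333)

(8, 10.5333)


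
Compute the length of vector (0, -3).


|u| = sqrt(0^2 + (-3)^2) = sqrt(9) = 3

3


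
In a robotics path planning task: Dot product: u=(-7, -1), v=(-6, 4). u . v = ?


u . v = u_x*v_x + u_y*v_y = (-7)*(-6) + (-1)*4
= 42 + (-4) = 38

38


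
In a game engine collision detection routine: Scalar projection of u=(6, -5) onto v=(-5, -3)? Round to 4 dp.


u.v = -15, |v| = sqrt(34) = 5.831
Scalar projection = u.v / |v| = -15 / sqrt(34) = -2.5725

-2.5725


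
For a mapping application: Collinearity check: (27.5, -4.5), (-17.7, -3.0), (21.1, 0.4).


Cross product: ((-17.7)-27.5)*(0.4-(-4.5)) - ((-3)-(-4.5))*(21.1-27.5)
= -211.88

No, not collinear


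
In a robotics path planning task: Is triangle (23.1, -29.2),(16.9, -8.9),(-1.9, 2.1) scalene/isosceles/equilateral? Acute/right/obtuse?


Side lengths squared: AB^2=450.53, BC^2=474.44, CA^2=1604.69
Sorted: [450.53, 474.44, 1604.69]
By sides: Scalene, By angles: Obtuse

Scalene, Obtuse


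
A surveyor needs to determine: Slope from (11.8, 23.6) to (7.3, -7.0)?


slope = (y2-y1)/(x2-x1) = ((-7)-23.6)/(7.3-11.8) = (-30.6)/(-4.5) = 6.8

6.8


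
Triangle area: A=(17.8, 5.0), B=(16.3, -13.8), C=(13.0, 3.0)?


Area = |x_A(y_B-y_C) + x_B(y_C-y_A) + x_C(y_A-y_B)|/2
= |(-299.04) + (-32.6) + 244.4|/2
= 87.24/2 = 43.62

43.62


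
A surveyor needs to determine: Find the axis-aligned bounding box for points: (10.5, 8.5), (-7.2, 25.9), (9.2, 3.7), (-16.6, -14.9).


x range: [-16.6, 10.5]
y range: [-14.9, 25.9]
Bounding box: (-16.6,-14.9) to (10.5,25.9)

(-16.6,-14.9) to (10.5,25.9)


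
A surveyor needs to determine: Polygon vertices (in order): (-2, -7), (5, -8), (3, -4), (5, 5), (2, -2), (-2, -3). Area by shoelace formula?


Shoelace sum: ((-2)*(-8) - 5*(-7)) + (5*(-4) - 3*(-8)) + (3*5 - 5*(-4)) + (5*(-2) - 2*5) + (2*(-3) - (-2)*(-2)) + ((-2)*(-7) - (-2)*(-3))
= 68
Area = |68|/2 = 34

34


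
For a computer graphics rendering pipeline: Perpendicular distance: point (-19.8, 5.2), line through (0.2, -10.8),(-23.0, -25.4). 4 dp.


|cross product| = 663.2
|line direction| = sqrt(751.4) = 27.4117
Distance = 663.2/sqrt(751.4) = 24.1941

24.1941


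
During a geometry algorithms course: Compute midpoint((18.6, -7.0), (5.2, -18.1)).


M = ((18.6+5.2)/2, ((-7)+(-18.1))/2)
= (11.9, -12.55)

(11.9, -12.55)


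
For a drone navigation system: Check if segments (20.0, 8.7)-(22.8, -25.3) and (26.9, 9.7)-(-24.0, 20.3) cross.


Cross products: d1=124.04, d2=1824.96, d3=237.4, d4=-1463.52
d1*d2 < 0 and d3*d4 < 0? no

No, they don't intersect


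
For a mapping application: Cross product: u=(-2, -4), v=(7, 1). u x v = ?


u x v = u_x*v_y - u_y*v_x = (-2)*1 - (-4)*7
= (-2) - (-28) = 26

26


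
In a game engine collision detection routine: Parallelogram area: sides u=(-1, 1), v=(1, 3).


|u x v| = |(-1)*3 - 1*1|
= |(-3) - 1| = 4

4


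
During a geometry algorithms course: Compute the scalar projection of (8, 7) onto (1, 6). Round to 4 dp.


u.v = 50, |v| = sqrt(37) = 6.0828
Scalar projection = u.v / |v| = 50 / sqrt(37) = 8.2199

8.2199


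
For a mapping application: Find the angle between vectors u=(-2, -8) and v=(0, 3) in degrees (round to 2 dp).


u.v = -24, |u| = sqrt(68) = 8.2462, |v| = sqrt(9) = 3
cos(theta) = u.v/(|u||v|) = -24/sqrt(612) = -0.970143
theta = acos(-0.970143) = 165.96 degrees

165.96 degrees


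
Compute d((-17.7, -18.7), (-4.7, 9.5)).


dx=13, dy=28.2
d^2 = 13^2 + 28.2^2 = 964.24
d = sqrt(964.24) = 31.0522

31.0522


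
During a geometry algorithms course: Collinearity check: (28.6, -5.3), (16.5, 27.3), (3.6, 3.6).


Cross product: (16.5-28.6)*(3.6-(-5.3)) - (27.3-(-5.3))*(3.6-28.6)
= 707.31

No, not collinear


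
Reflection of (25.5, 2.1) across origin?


Reflection over origin: (x,y) -> (-x,-y)
(25.5, 2.1) -> (-25.5, -2.1)

(-25.5, -2.1)


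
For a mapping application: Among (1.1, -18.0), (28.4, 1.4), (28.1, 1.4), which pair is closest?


d(P0,P1) = 33.491, d(P0,P2) = 33.247, d(P1,P2) = 0.3
Closest: P1 and P2

Closest pair: (28.4, 1.4) and (28.1, 1.4), distance = 0.3


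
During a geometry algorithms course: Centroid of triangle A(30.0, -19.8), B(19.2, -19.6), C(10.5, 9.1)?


Centroid = ((x_A+x_B+x_C)/3, (y_A+y_B+y_C)/3)
= ((30+19.2+10.5)/3, ((-19.8)+(-19.6)+9.1)/3)
= (19.9, -10.1)

(19.9, -10.1)


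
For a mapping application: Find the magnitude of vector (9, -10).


|u| = sqrt(9^2 + (-10)^2) = sqrt(181) = 13.4536

13.4536


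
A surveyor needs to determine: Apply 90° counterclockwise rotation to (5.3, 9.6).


90° CCW: (x,y) -> (-y, x)
(5.3,9.6) -> (-9.6, 5.3)

(-9.6, 5.3)


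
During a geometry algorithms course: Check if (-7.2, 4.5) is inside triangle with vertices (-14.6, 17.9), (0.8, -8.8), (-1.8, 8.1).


Cross products: AB x AP = -8.78, BC x BP = 100.62, CA x CP = 99
All same sign? no

No, outside


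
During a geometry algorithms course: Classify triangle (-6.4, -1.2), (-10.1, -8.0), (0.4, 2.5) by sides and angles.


Side lengths squared: AB^2=59.93, BC^2=220.5, CA^2=59.93
Sorted: [59.93, 59.93, 220.5]
By sides: Isosceles, By angles: Obtuse

Isosceles, Obtuse


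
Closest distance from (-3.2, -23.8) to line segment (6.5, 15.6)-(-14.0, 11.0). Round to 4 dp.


Project P onto AB: t = 0.8611 (clamped to [0,1])
Closest point on segment: (-11.1522, 11.639)
Distance: 36.3203

36.3203


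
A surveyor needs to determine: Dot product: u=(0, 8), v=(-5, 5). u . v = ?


u . v = u_x*v_x + u_y*v_y = 0*(-5) + 8*5
= 0 + 40 = 40

40


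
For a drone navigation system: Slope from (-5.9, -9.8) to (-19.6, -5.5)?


slope = (y2-y1)/(x2-x1) = ((-5.5)-(-9.8))/((-19.6)-(-5.9)) = 4.3/(-13.7) = -0.3139

-0.3139


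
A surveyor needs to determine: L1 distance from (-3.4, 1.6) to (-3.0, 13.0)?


|(-3.4)-(-3)| + |1.6-13| = 0.4 + 11.4 = 11.8

11.8


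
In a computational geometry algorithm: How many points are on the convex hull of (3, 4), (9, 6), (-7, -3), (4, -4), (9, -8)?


Convex hull vertices (CCW): (-7, -3), (9, -8), (9, 6), (3, 4)
Count = 4

4


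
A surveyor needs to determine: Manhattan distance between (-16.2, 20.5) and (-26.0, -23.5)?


|(-16.2)-(-26)| + |20.5-(-23.5)| = 9.8 + 44 = 53.8

53.8


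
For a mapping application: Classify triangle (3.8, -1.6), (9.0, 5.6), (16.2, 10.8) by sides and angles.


Side lengths squared: AB^2=78.88, BC^2=78.88, CA^2=307.52
Sorted: [78.88, 78.88, 307.52]
By sides: Isosceles, By angles: Obtuse

Isosceles, Obtuse


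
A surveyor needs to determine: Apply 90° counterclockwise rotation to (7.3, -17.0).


90° CCW: (x,y) -> (-y, x)
(7.3,-17) -> (17, 7.3)

(17, 7.3)


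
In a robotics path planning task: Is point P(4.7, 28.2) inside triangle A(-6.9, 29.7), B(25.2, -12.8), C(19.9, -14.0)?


Cross products: AB x AP = 444.85, BC x BP = -241.9, CA x CP = -466.72
All same sign? no

No, outside


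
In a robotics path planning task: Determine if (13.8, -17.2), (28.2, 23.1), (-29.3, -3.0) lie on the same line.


Cross product: (28.2-13.8)*((-3)-(-17.2)) - (23.1-(-17.2))*((-29.3)-13.8)
= 1941.41

No, not collinear


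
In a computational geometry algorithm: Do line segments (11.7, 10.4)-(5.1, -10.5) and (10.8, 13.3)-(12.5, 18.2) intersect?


Cross products: d1=-9.34, d2=-12.53, d3=-37.95, d4=-34.76
d1*d2 < 0 and d3*d4 < 0? no

No, they don't intersect


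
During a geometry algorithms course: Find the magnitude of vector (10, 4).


|u| = sqrt(10^2 + 4^2) = sqrt(116) = 10.7703

10.7703


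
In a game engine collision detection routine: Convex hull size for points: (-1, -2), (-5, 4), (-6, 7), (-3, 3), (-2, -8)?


Convex hull vertices (CCW): (-6, 7), (-2, -8), (-1, -2), (-3, 3)
Count = 4

4


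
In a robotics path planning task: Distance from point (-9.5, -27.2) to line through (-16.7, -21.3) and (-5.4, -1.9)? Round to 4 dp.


|cross product| = 206.35
|line direction| = sqrt(504.05) = 22.4511
Distance = 206.35/sqrt(504.05) = 9.1911

9.1911


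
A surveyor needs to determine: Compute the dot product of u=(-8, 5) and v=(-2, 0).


u . v = u_x*v_x + u_y*v_y = (-8)*(-2) + 5*0
= 16 + 0 = 16

16


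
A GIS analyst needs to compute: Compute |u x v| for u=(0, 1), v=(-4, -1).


|u x v| = |0*(-1) - 1*(-4)|
= |0 - (-4)| = 4

4


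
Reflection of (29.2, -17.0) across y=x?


Reflection over y=x: (x,y) -> (y,x)
(29.2, -17) -> (-17, 29.2)

(-17, 29.2)


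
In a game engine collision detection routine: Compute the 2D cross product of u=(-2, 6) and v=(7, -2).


u x v = u_x*v_y - u_y*v_x = (-2)*(-2) - 6*7
= 4 - 42 = -38

-38


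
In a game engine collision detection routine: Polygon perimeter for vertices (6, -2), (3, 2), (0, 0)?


Sides: (6, -2)->(3, 2): sqrt(25) = 5, (3, 2)->(0, 0): sqrt(13) = 3.605551, (0, 0)->(6, -2): sqrt(40) = 6.324555
Sum = 14.930106
Perimeter = 14.9301

14.9301


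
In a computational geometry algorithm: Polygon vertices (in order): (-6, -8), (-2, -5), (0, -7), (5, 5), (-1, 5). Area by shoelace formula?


Shoelace sum: ((-6)*(-5) - (-2)*(-8)) + ((-2)*(-7) - 0*(-5)) + (0*5 - 5*(-7)) + (5*5 - (-1)*5) + ((-1)*(-8) - (-6)*5)
= 131
Area = |131|/2 = 65.5

65.5


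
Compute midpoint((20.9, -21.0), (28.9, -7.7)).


M = ((20.9+28.9)/2, ((-21)+(-7.7))/2)
= (24.9, -14.35)

(24.9, -14.35)


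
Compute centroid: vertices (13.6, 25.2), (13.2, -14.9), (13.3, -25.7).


Centroid = ((x_A+x_B+x_C)/3, (y_A+y_B+y_C)/3)
= ((13.6+13.2+13.3)/3, (25.2+(-14.9)+(-25.7))/3)
= (13.3667, -5.1333)

(13.3667, -5.1333)


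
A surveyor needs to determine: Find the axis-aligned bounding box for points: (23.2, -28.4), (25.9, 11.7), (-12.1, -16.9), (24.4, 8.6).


x range: [-12.1, 25.9]
y range: [-28.4, 11.7]
Bounding box: (-12.1,-28.4) to (25.9,11.7)

(-12.1,-28.4) to (25.9,11.7)


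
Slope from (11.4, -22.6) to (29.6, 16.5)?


slope = (y2-y1)/(x2-x1) = (16.5-(-22.6))/(29.6-11.4) = 39.1/18.2 = 2.1484

2.1484


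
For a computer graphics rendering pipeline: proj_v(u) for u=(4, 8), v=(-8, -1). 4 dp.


u.v = -40, |v| = sqrt(65) = 8.0623
Scalar projection = u.v / |v| = -40 / sqrt(65) = -4.9614

-4.9614


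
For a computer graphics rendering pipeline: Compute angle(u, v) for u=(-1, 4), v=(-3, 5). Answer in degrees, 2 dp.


u.v = 23, |u| = sqrt(17) = 4.1231, |v| = sqrt(34) = 5.831
cos(theta) = u.v/(|u||v|) = 23/sqrt(578) = 0.956674
theta = acos(0.956674) = 16.93 degrees

16.93 degrees


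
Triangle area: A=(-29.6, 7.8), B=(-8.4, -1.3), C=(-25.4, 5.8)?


Area = |x_A(y_B-y_C) + x_B(y_C-y_A) + x_C(y_A-y_B)|/2
= |210.16 + 16.8 + (-231.14)|/2
= 4.18/2 = 2.09

2.09


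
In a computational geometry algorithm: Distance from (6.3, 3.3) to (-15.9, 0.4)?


dx=-22.2, dy=-2.9
d^2 = (-22.2)^2 + (-2.9)^2 = 501.25
d = sqrt(501.25) = 22.3886

22.3886


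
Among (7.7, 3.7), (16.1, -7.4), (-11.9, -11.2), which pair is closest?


d(P0,P1) = 13.9201, d(P0,P2) = 24.6205, d(P1,P2) = 28.2567
Closest: P0 and P1

Closest pair: (7.7, 3.7) and (16.1, -7.4), distance = 13.9201


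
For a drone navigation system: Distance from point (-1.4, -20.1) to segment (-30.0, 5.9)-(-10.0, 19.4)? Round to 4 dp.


Project P onto AB: t = 0.3796 (clamped to [0,1])
Closest point on segment: (-22.4088, 11.0241)
Distance: 37.551

37.551


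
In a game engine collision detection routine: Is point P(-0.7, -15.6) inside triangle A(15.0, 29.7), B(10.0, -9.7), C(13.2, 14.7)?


Cross products: AB x AP = -392.08, BC x BP = 242.2, CA x CP = 153.96
All same sign? no

No, outside


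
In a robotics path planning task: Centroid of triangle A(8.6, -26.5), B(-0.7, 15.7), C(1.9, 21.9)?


Centroid = ((x_A+x_B+x_C)/3, (y_A+y_B+y_C)/3)
= ((8.6+(-0.7)+1.9)/3, ((-26.5)+15.7+21.9)/3)
= (3.2667, 3.7)

(3.2667, 3.7)


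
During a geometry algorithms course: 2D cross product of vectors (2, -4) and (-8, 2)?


u x v = u_x*v_y - u_y*v_x = 2*2 - (-4)*(-8)
= 4 - 32 = -28

-28


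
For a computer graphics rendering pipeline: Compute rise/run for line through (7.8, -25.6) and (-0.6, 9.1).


slope = (y2-y1)/(x2-x1) = (9.1-(-25.6))/((-0.6)-7.8) = 34.7/(-8.4) = -4.131

-4.131


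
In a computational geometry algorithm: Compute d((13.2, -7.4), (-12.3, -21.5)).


dx=-25.5, dy=-14.1
d^2 = (-25.5)^2 + (-14.1)^2 = 849.06
d = sqrt(849.06) = 29.1386

29.1386


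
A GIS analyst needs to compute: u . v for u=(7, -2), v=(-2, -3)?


u . v = u_x*v_x + u_y*v_y = 7*(-2) + (-2)*(-3)
= (-14) + 6 = -8

-8


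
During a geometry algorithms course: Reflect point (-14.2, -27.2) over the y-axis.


Reflection over y-axis: (x,y) -> (-x,y)
(-14.2, -27.2) -> (14.2, -27.2)

(14.2, -27.2)


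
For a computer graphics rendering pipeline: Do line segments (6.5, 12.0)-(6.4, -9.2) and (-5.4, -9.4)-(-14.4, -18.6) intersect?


Cross products: d1=-83.12, d2=106.76, d3=-250.14, d4=-440.02
d1*d2 < 0 and d3*d4 < 0? no

No, they don't intersect


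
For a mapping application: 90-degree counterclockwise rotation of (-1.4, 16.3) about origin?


90° CCW: (x,y) -> (-y, x)
(-1.4,16.3) -> (-16.3, -1.4)

(-16.3, -1.4)


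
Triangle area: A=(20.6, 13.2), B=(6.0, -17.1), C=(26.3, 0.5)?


Area = |x_A(y_B-y_C) + x_B(y_C-y_A) + x_C(y_A-y_B)|/2
= |(-362.56) + (-76.2) + 796.89|/2
= 358.13/2 = 179.065

179.065


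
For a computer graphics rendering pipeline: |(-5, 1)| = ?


|u| = sqrt((-5)^2 + 1^2) = sqrt(26) = 5.099

5.099


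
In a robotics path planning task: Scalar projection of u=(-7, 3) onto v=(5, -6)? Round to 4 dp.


u.v = -53, |v| = sqrt(61) = 7.8102
Scalar projection = u.v / |v| = -53 / sqrt(61) = -6.786

-6.786


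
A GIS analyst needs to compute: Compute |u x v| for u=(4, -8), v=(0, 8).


|u x v| = |4*8 - (-8)*0|
= |32 - 0| = 32

32


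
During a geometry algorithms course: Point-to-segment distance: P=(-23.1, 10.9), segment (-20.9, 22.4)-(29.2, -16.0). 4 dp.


Project P onto AB: t = 0.0832 (clamped to [0,1])
Closest point on segment: (-16.7334, 19.2064)
Distance: 10.4657

10.4657


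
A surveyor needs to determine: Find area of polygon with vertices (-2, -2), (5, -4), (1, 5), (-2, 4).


Shoelace sum: ((-2)*(-4) - 5*(-2)) + (5*5 - 1*(-4)) + (1*4 - (-2)*5) + ((-2)*(-2) - (-2)*4)
= 73
Area = |73|/2 = 36.5

36.5


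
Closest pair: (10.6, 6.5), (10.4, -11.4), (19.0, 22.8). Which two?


d(P0,P1) = 17.9011, d(P0,P2) = 18.3371, d(P1,P2) = 35.2647
Closest: P0 and P1

Closest pair: (10.6, 6.5) and (10.4, -11.4), distance = 17.9011


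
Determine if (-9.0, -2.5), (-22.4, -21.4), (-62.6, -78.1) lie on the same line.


Cross product: ((-22.4)-(-9))*((-78.1)-(-2.5)) - ((-21.4)-(-2.5))*((-62.6)-(-9))
= 0

Yes, collinear


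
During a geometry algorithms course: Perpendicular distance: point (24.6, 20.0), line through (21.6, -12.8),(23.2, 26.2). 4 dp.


|cross product| = 64.52
|line direction| = sqrt(1523.56) = 39.0328
Distance = 64.52/sqrt(1523.56) = 1.653

1.653


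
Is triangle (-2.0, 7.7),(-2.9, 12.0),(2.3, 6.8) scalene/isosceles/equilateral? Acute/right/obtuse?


Side lengths squared: AB^2=19.3, BC^2=54.08, CA^2=19.3
Sorted: [19.3, 19.3, 54.08]
By sides: Isosceles, By angles: Obtuse

Isosceles, Obtuse
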